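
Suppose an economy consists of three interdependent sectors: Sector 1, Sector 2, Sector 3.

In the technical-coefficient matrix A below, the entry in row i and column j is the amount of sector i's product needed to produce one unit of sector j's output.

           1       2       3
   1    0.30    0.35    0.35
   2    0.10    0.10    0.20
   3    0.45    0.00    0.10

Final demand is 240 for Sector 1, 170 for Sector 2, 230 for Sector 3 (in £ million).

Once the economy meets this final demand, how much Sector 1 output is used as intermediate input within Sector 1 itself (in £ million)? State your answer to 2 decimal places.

I − A =
  [   0.70    -0.35    -0.35]
  [  -0.10     0.90    -0.20]
  [  -0.45     0.00     0.90]
Cofactors of I−A, C_ij = (−1)^(i+j)·(minor ij) (rows/columns in the sector order above):
  C_11 = (0.90)(0.90) − (-0.20)(0.00) = 0.8100
  C_12 = −[(-0.10)(0.90) − (-0.20)(-0.45)] = 0.1800
  C_13 = (-0.10)(0.00) − (0.90)(-0.45) = 0.4050
  C_21 = −[(-0.35)(0.90) − (-0.35)(0.00)] = 0.3150
  C_22 = (0.70)(0.90) − (-0.35)(-0.45) = 0.4725
  C_23 = −[(0.70)(0.00) − (-0.35)(-0.45)] = 0.1575
  C_31 = (-0.35)(-0.20) − (-0.35)(0.90) = 0.3850
  C_32 = −[(0.70)(-0.20) − (-0.35)(-0.10)] = 0.1750
  C_33 = (0.70)(0.90) − (-0.35)(-0.10) = 0.5950
det(I−A) = Σ_j (I−A)_1j·C_1j = (0.70)(0.8100) + (-0.35)(0.1800) + (-0.35)(0.4050) = 0.36225
adj(I−A) = Cᵀ =
  [ 0.8100   0.3150   0.3850]
  [ 0.1800   0.4725   0.1750]
  [ 0.4050   0.1575   0.5950]
(I − A)⁻¹ = adj(I−A) / det(I−A) ≈
  [   2.2360     0.8696     1.0628]
  [   0.4969     1.3043     0.4831]
  [   1.1180     0.4348     1.6425]
First solve x = (I − A)⁻¹ d = adj(I−A)·d / det(I−A); in particular x_1 = (0.8100·240 + 0.3150·170 + 0.3850·230) / 0.36225 = 336.50 / 0.36225 ≈ 928.9165.
Intermediate flow from 1 to 1: z_11 = a_11 · x_1 = 0.30 × 336.50 / 0.36225 = 100.95 / 0.36225 ≈ 278.67.

z_11 = 278.67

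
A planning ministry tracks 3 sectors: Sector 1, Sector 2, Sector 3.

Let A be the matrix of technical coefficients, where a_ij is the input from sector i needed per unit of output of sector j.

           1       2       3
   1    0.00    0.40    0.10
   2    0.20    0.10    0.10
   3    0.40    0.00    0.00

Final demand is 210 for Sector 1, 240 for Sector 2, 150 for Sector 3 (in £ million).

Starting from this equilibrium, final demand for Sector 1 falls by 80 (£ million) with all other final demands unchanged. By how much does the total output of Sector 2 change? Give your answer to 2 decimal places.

I − A =
  [   1.00    -0.40    -0.10]
  [  -0.20     0.90    -0.10]
  [  -0.40     0.00     1.00]
Cofactors of I−A, C_ij = (−1)^(i+j)·(minor ij) (rows/columns in the sector order above):
  C_11 = (0.90)(1.00) − (-0.10)(0.00) = 0.9000
  C_12 = −[(-0.20)(1.00) − (-0.10)(-0.40)] = 0.2400
  C_13 = (-0.20)(0.00) − (0.90)(-0.40) = 0.3600
  C_21 = −[(-0.40)(1.00) − (-0.10)(0.00)] = 0.4000
  C_22 = (1.00)(1.00) − (-0.10)(-0.40) = 0.9600
  C_23 = −[(1.00)(0.00) − (-0.40)(-0.40)] = 0.1600
  C_31 = (-0.40)(-0.10) − (-0.10)(0.90) = 0.1300
  C_32 = −[(1.00)(-0.10) − (-0.10)(-0.20)] = 0.1200
  C_33 = (1.00)(0.90) − (-0.40)(-0.20) = 0.8200
det(I−A) = Σ_j (I−A)_1j·C_1j = (1.00)(0.9000) + (-0.40)(0.2400) + (-0.10)(0.3600) = 0.7680
adj(I−A) = Cᵀ =
  [ 0.9000   0.4000   0.1300]
  [ 0.2400   0.9600   0.1200]
  [ 0.3600   0.1600   0.8200]
(I − A)⁻¹ = adj(I−A) / det(I−A) ≈
  [   1.1719     0.5208     0.1693]
  [   0.3125     1.2500     0.1563]
  [   0.4688     0.2083     1.0677]
Δx = (I − A)⁻¹ Δd with Δd having -80 in the Sector 1 component and 0 elsewhere.
So Δx_2 = L_21 · (-80), where L_21 = adj(I−A)_21 / det(I−A) = 0.2400 / 0.7680.
Δx_2 = 0.2400 × (-80) / 0.7680 = -19.20 / 0.7680 = -25.00.

Δx_2 = -25.00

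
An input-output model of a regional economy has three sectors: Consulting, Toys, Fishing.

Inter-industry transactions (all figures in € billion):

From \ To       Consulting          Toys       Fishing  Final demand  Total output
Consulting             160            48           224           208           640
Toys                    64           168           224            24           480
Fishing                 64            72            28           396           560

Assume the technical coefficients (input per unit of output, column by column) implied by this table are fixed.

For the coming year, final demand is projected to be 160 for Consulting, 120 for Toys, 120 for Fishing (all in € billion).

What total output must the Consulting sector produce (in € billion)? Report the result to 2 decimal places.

Technical coefficients a_ij = z_ij / X_j:
  a_11 = 160/640 = 0.25, a_21 = 64/640 = 0.10, a_31 = 64/640 = 0.10
  a_12 = 48/480 = 0.10, a_22 = 168/480 = 0.35, a_32 = 72/480 = 0.15
  a_13 = 224/560 = 0.40, a_23 = 224/560 = 0.40, a_33 = 28/560 = 0.05
I − A =
  [   0.75    -0.10    -0.40]
  [  -0.10     0.65    -0.40]
  [  -0.10    -0.15     0.95]
Cofactors of I−A, C_ij = (−1)^(i+j)·(minor ij) (rows/columns in the sector order above):
  C_11 = (0.65)(0.95) − (-0.40)(-0.15) = 0.5575
  C_12 = −[(-0.10)(0.95) − (-0.40)(-0.10)] = 0.1350
  C_13 = (-0.10)(-0.15) − (0.65)(-0.10) = 0.0800
  C_21 = −[(-0.10)(0.95) − (-0.40)(-0.15)] = 0.1550
  C_22 = (0.75)(0.95) − (-0.40)(-0.10) = 0.6725
  C_23 = −[(0.75)(-0.15) − (-0.10)(-0.10)] = 0.1225
  C_31 = (-0.10)(-0.40) − (-0.40)(0.65) = 0.3000
  C_32 = −[(0.75)(-0.40) − (-0.40)(-0.10)] = 0.3400
  C_33 = (0.75)(0.65) − (-0.10)(-0.10) = 0.4775
det(I−A) = Σ_j (I−A)_1j·C_1j = (0.75)(0.5575) + (-0.10)(0.1350) + (-0.40)(0.0800) = 0.372625
adj(I−A) = Cᵀ =
  [ 0.5575   0.1550   0.3000]
  [ 0.1350   0.6725   0.3400]
  [ 0.0800   0.1225   0.4775]
(I − A)⁻¹ = adj(I−A) / det(I−A) ≈
  [   1.4961     0.4160     0.8051]
  [   0.3623     1.8048     0.9124]
  [   0.2147     0.3287     1.2814]
x = (I − A)⁻¹ d = adj(I−A)·d / det(I−A), with det(I−A) = 0.372625:
  x_1 = (0.5575·160 + 0.1550·120 + 0.3000·120) / 0.372625 = 143.80 / 0.372625 ≈ 385.91
  x_2 = (0.1350·160 + 0.6725·120 + 0.3400·120) / 0.372625 = 143.10 / 0.372625 ≈ 384.03
  x_3 = (0.0800·160 + 0.1225·120 + 0.4775·120) / 0.372625 = 84.80 / 0.372625 ≈ 227.57

x_1 = 385.91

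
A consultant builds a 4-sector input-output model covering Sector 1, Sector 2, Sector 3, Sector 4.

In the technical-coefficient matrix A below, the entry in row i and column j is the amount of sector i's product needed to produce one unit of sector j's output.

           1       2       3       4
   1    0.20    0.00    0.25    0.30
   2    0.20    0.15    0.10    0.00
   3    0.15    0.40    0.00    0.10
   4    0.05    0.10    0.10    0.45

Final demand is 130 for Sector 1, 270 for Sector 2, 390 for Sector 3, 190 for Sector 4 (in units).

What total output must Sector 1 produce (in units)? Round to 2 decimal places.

x_1 = 648.05

I − A =
  [   0.80     0.00    -0.25    -0.30]
  [  -0.20     0.85    -0.10     0.00]
  [  -0.15    -0.40     1.00    -0.10]
  [  -0.05    -0.10    -0.10     0.55]
Compute the cofactors C_ij = (−1)^(i+j)·(3×3 minor ij) of I−A; the adjugate is their transpose:
adj(I−A) = Cᵀ =
  [ 0.436000   0.099500   0.145375   0.264250]
  [ 0.116750   0.390625   0.076000   0.077500]
  [ 0.120375   0.182500   0.355250   0.130250]
  [ 0.082750   0.113250   0.091625   0.596125]
det(I−A) = Σ_j (I−A)_1j·C_1j = (0.80)(0.436000) + (0.00)(0.116750) + (-0.25)(0.120375) + (-0.30)(0.082750) = 0.29388125
(I − A)⁻¹ = adj(I−A) / det(I−A) ≈
  [   1.4836     0.3386     0.4947     0.8992]
  [   0.3973     1.3292     0.2586     0.2637]
  [   0.4096     0.6210     1.2088     0.4432]
  [   0.2816     0.3854     0.3118     2.0285]
x = (I − A)⁻¹ d = adj(I−A)·d / det(I−A), with det(I−A) = 0.29388125:
  x_1 = (0.436000·130 + 0.099500·270 + 0.145375·390 + 0.264250·190) / 0.29388125 = 190.44875 / 0.29388125 ≈ 648.05
  x_2 = (0.116750·130 + 0.390625·270 + 0.076000·390 + 0.077500·190) / 0.29388125 = 165.01125 / 0.29388125 ≈ 561.49
  x_3 = (0.120375·130 + 0.182500·270 + 0.355250·390 + 0.130250·190) / 0.29388125 = 228.21875 / 0.29388125 ≈ 776.57
  x_4 = (0.082750·130 + 0.113250·270 + 0.091625·390 + 0.596125·190) / 0.29388125 = 190.3325 / 0.29388125 ≈ 647.65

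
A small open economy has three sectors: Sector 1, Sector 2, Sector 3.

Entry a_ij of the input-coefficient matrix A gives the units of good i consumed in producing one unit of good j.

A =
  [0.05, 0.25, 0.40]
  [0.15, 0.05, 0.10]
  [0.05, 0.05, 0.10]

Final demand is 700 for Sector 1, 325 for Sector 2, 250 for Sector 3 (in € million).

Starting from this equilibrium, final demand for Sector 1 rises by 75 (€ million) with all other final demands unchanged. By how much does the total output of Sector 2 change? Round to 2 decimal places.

I − A =
  [   0.95    -0.25    -0.40]
  [  -0.15     0.95    -0.10]
  [  -0.05    -0.05     0.90]
Cofactors of I−A, C_ij = (−1)^(i+j)·(minor ij) (rows/columns in the sector order above):
  C_11 = (0.95)(0.90) − (-0.10)(-0.05) = 0.8500
  C_12 = −[(-0.15)(0.90) − (-0.10)(-0.05)] = 0.1400
  C_13 = (-0.15)(-0.05) − (0.95)(-0.05) = 0.0550
  C_21 = −[(-0.25)(0.90) − (-0.40)(-0.05)] = 0.2450
  C_22 = (0.95)(0.90) − (-0.40)(-0.05) = 0.8350
  C_23 = −[(0.95)(-0.05) − (-0.25)(-0.05)] = 0.0600
  C_31 = (-0.25)(-0.10) − (-0.40)(0.95) = 0.4050
  C_32 = −[(0.95)(-0.10) − (-0.40)(-0.15)] = 0.1550
  C_33 = (0.95)(0.95) − (-0.25)(-0.15) = 0.8650
det(I−A) = Σ_j (I−A)_1j·C_1j = (0.95)(0.8500) + (-0.25)(0.1400) + (-0.40)(0.0550) = 0.7505
adj(I−A) = Cᵀ =
  [ 0.8500   0.2450   0.4050]
  [ 0.1400   0.8350   0.1550]
  [ 0.0550   0.0600   0.8650]
(I − A)⁻¹ = adj(I−A) / det(I−A) ≈
  [   1.1326     0.3264     0.5396]
  [   0.1865     1.1126     0.2065]
  [   0.0733     0.0799     1.1526]
Δx = (I − A)⁻¹ Δd with Δd having +75 in the Sector 1 component and 0 elsewhere.
So Δx_2 = L_21 · (+75), where L_21 = adj(I−A)_21 / det(I−A) = 0.1400 / 0.7505.
Δx_2 = 0.1400 × (+75) / 0.7505 = 10.50 / 0.7505 ≈ 13.99.

Δx_2 = 13.99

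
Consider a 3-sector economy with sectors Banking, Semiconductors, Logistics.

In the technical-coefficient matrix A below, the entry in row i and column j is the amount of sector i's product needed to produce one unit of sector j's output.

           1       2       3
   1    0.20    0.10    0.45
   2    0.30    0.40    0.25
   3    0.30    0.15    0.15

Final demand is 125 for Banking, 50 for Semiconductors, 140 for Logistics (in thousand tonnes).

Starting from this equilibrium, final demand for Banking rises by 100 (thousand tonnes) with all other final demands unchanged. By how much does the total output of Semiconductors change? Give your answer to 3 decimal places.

I − A =
  [   0.80    -0.10    -0.45]
  [  -0.30     0.60    -0.25]
  [  -0.30    -0.15     0.85]
Cofactors of I−A, C_ij = (−1)^(i+j)·(minor ij) (rows/columns in the sector order above):
  C_11 = (0.60)(0.85) − (-0.25)(-0.15) = 0.4725
  C_12 = −[(-0.30)(0.85) − (-0.25)(-0.30)] = 0.3300
  C_13 = (-0.30)(-0.15) − (0.60)(-0.30) = 0.2250
  C_21 = −[(-0.10)(0.85) − (-0.45)(-0.15)] = 0.1525
  C_22 = (0.80)(0.85) − (-0.45)(-0.30) = 0.5450
  C_23 = −[(0.80)(-0.15) − (-0.10)(-0.30)] = 0.1500
  C_31 = (-0.10)(-0.25) − (-0.45)(0.60) = 0.2950
  C_32 = −[(0.80)(-0.25) − (-0.45)(-0.30)] = 0.3350
  C_33 = (0.80)(0.60) − (-0.10)(-0.30) = 0.4500
det(I−A) = Σ_j (I−A)_1j·C_1j = (0.80)(0.4725) + (-0.10)(0.3300) + (-0.45)(0.2250) = 0.24375
adj(I−A) = Cᵀ =
  [ 0.4725   0.1525   0.2950]
  [ 0.3300   0.5450   0.3350]
  [ 0.2250   0.1500   0.4500]
(I − A)⁻¹ = adj(I−A) / det(I−A) ≈
  [   1.9385     0.6256     1.2103]
  [   1.3538     2.2359     1.3744]
  [   0.9231     0.6154     1.8462]
Δx = (I − A)⁻¹ Δd with Δd having +100 in the Banking component and 0 elsewhere.
So Δx_2 = L_21 · (+100), where L_21 = adj(I−A)_21 / det(I−A) = 0.3300 / 0.24375.
Δx_2 = 0.3300 × (+100) / 0.24375 = 33.00 / 0.24375 ≈ 135.385.

Δx_2 = 135.385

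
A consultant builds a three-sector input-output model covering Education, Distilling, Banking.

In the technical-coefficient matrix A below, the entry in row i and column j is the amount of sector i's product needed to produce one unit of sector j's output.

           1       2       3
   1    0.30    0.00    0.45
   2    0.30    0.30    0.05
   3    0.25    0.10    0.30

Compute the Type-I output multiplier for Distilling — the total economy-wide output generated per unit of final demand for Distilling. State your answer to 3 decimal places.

m_2 = 1.992

I − A =
  [   0.70     0.00    -0.45]
  [  -0.30     0.70    -0.05]
  [  -0.25    -0.10     0.70]
Cofactors of I−A, C_ij = (−1)^(i+j)·(minor ij) (rows/columns in the sector order above):
  C_11 = (0.70)(0.70) − (-0.05)(-0.10) = 0.4850
  C_12 = −[(-0.30)(0.70) − (-0.05)(-0.25)] = 0.2225
  C_13 = (-0.30)(-0.10) − (0.70)(-0.25) = 0.2050
  C_21 = −[(0.00)(0.70) − (-0.45)(-0.10)] = 0.0450
  C_22 = (0.70)(0.70) − (-0.45)(-0.25) = 0.3775
  C_23 = −[(0.70)(-0.10) − (0.00)(-0.25)] = 0.0700
  C_31 = (0.00)(-0.05) − (-0.45)(0.70) = 0.3150
  C_32 = −[(0.70)(-0.05) − (-0.45)(-0.30)] = 0.1700
  C_33 = (0.70)(0.70) − (0.00)(-0.30) = 0.4900
det(I−A) = Σ_j (I−A)_1j·C_1j = (0.70)(0.4850) + (0.00)(0.2225) + (-0.45)(0.2050) = 0.24725
adj(I−A) = Cᵀ =
  [ 0.4850   0.0450   0.3150]
  [ 0.2225   0.3775   0.1700]
  [ 0.2050   0.0700   0.4900]
(I − A)⁻¹ = adj(I−A) / det(I−A) ≈
  [   1.9616     0.1820     1.2740]
  [   0.8999     1.5268     0.6876]
  [   0.8291     0.2831     1.9818]
The output multiplier for sector j is the column-j sum of the Leontief inverse (I − A)⁻¹ = adj(I−A) / det(I−A).
Column 2 of adj(I−A): (0.0450, 0.3775, 0.0700); det(I−A) = 0.24725.
m_2 = (0.0450 + 0.3775 + 0.0700) / 0.24725 = 0.4925 / 0.24725 ≈ 1.992.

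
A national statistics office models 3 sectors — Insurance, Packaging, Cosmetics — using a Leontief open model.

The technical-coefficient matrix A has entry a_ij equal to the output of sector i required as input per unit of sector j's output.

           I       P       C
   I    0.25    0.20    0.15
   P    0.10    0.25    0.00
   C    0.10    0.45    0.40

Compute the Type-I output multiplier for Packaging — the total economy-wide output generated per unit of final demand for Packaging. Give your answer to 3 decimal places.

I − A =
  [   0.75    -0.20    -0.15]
  [  -0.10     0.75     0.00]
  [  -0.10    -0.45     0.60]
Cofactors of I−A, C_ij = (−1)^(i+j)·(minor ij) (rows/columns in the sector order above):
  C_11 = (0.75)(0.60) − (0.00)(-0.45) = 0.4500
  C_12 = −[(-0.10)(0.60) − (0.00)(-0.10)] = 0.0600
  C_13 = (-0.10)(-0.45) − (0.75)(-0.10) = 0.1200
  C_21 = −[(-0.20)(0.60) − (-0.15)(-0.45)] = 0.1875
  C_22 = (0.75)(0.60) − (-0.15)(-0.10) = 0.4350
  C_23 = −[(0.75)(-0.45) − (-0.20)(-0.10)] = 0.3575
  C_31 = (-0.20)(0.00) − (-0.15)(0.75) = 0.1125
  C_32 = −[(0.75)(0.00) − (-0.15)(-0.10)] = 0.0150
  C_33 = (0.75)(0.75) − (-0.20)(-0.10) = 0.5425
det(I−A) = Σ_j (I−A)_1j·C_1j = (0.75)(0.4500) + (-0.20)(0.0600) + (-0.15)(0.1200) = 0.3075
adj(I−A) = Cᵀ =
  [ 0.4500   0.1875   0.1125]
  [ 0.0600   0.4350   0.0150]
  [ 0.1200   0.3575   0.5425]
(I − A)⁻¹ = adj(I−A) / det(I−A) ≈
  [   1.4634     0.6098     0.3659]
  [   0.1951     1.4146     0.0488]
  [   0.3902     1.1626     1.7642]
The output multiplier for sector j is the column-j sum of the Leontief inverse (I − A)⁻¹ = adj(I−A) / det(I−A).
Column P of adj(I−A): (0.1875, 0.4350, 0.3575); det(I−A) = 0.3075.
m_P = (0.1875 + 0.4350 + 0.3575) / 0.3075 = 0.98 / 0.3075 ≈ 3.187.

m_P = 3.187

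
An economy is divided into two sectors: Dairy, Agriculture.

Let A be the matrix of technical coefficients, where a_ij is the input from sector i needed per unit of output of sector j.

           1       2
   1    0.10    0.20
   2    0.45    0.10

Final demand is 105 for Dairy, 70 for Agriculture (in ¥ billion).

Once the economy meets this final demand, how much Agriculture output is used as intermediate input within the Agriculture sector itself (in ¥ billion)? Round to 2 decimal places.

z_22 = 15.31

I − A =
  [   0.90    -0.20]
  [  -0.45     0.90]
det(I−A) = (0.90)(0.90) − (-0.20)(-0.45) = 0.7200
adj(I−A) = [[0.90, 0.20], [0.45, 0.90]]
(I − A)⁻¹ = adj(I−A) / det(I−A) ≈
  [   1.2500     0.2778]
  [   0.6250     1.2500]
First solve x = (I − A)⁻¹ d = adj(I−A)·d / det(I−A); in particular x_2 = (0.45·105 + 0.90·70) / 0.7200 = 110.25 / 0.7200 = 153.1250.
Intermediate flow from 2 to 2: z_22 = a_22 · x_2 = 0.10 × 110.25 / 0.7200 = 11.025 / 0.7200 ≈ 15.31.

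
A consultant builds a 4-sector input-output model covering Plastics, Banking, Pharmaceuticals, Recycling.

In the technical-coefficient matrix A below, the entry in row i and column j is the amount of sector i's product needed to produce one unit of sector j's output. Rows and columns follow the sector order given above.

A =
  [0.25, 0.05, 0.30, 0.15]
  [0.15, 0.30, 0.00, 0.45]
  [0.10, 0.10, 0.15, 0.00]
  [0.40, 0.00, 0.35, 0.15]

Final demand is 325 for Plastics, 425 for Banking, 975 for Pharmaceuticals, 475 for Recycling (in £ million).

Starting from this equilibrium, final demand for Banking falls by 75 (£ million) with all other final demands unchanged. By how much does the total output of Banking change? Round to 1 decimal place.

Δx_2 = -120.5

I − A =
  [   0.75    -0.05    -0.30    -0.15]
  [  -0.15     0.70     0.00    -0.45]
  [  -0.10    -0.10     0.85     0.00]
  [  -0.40     0.00    -0.35     0.85]
Compute the cofactors C_ij = (−1)^(i+j)·(3×3 minor ij) of I−A; the adjugate is their transpose:
adj(I−A) = Cᵀ =
  [ 0.490000   0.066875   0.223125   0.121875]
  [ 0.277125   0.460125   0.218250   0.292500]
  [ 0.090250   0.062000   0.388875   0.048750]
  [ 0.267750   0.057000   0.265125   0.414375]
det(I−A) = Σ_j (I−A)_1j·C_1j = (0.75)(0.490000) + (-0.05)(0.277125) + (-0.30)(0.090250) + (-0.15)(0.267750) = 0.28640625
(I − A)⁻¹ = adj(I−A) / det(I−A) ≈
  [   1.7109     0.2335     0.7791     0.4255]
  [   0.9676     1.6065     0.7620     1.0213]
  [   0.3151     0.2165     1.3578     0.1702]
  [   0.9349     0.1990     0.9257     1.4468]
Δx = (I − A)⁻¹ Δd with Δd having -75 in the Banking component and 0 elsewhere.
So Δx_2 = L_22 · (-75), where L_22 = adj(I−A)_22 / det(I−A) = 0.460125 / 0.28640625.
Δx_2 = 0.460125 × (-75) / 0.28640625 = -34.509375 / 0.28640625 ≈ -120.5.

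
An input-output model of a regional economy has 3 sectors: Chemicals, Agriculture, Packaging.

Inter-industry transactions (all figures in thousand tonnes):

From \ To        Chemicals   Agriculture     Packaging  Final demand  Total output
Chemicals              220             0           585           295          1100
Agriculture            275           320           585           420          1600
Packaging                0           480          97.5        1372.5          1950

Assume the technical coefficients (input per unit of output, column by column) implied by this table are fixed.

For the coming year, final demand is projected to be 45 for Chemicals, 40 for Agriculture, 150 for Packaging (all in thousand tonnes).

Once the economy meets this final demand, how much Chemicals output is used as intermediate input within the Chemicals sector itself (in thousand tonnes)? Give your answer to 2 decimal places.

Technical coefficients a_ij = z_ij / X_j:
  a_CC = 220/1100 = 0.20, a_AC = 275/1100 = 0.25, a_PC = 0/1100 = 0.00
  a_CA = 0/1600 = 0.00, a_AA = 320/1600 = 0.20, a_PA = 480/1600 = 0.30
  a_CP = 585/1950 = 0.30, a_AP = 585/1950 = 0.30, a_PP = 97.5/1950 = 0.05
I − A =
  [   0.80     0.00    -0.30]
  [  -0.25     0.80    -0.30]
  [   0.00    -0.30     0.95]
Cofactors of I−A, C_ij = (−1)^(i+j)·(minor ij) (rows/columns in the sector order above):
  C_11 = (0.80)(0.95) − (-0.30)(-0.30) = 0.6700
  C_12 = −[(-0.25)(0.95) − (-0.30)(0.00)] = 0.2375
  C_13 = (-0.25)(-0.30) − (0.80)(0.00) = 0.0750
  C_21 = −[(0.00)(0.95) − (-0.30)(-0.30)] = 0.0900
  C_22 = (0.80)(0.95) − (-0.30)(0.00) = 0.7600
  C_23 = −[(0.80)(-0.30) − (0.00)(0.00)] = 0.2400
  C_31 = (0.00)(-0.30) − (-0.30)(0.80) = 0.2400
  C_32 = −[(0.80)(-0.30) − (-0.30)(-0.25)] = 0.3150
  C_33 = (0.80)(0.80) − (0.00)(-0.25) = 0.6400
det(I−A) = Σ_j (I−A)_1j·C_1j = (0.80)(0.6700) + (0.00)(0.2375) + (-0.30)(0.0750) = 0.5135
adj(I−A) = Cᵀ =
  [ 0.6700   0.0900   0.2400]
  [ 0.2375   0.7600   0.3150]
  [ 0.0750   0.2400   0.6400]
(I − A)⁻¹ = adj(I−A) / det(I−A) ≈
  [   1.3048     0.1753     0.4674]
  [   0.4625     1.4800     0.6134]
  [   0.1461     0.4674     1.2463]
First solve x = (I − A)⁻¹ d = adj(I−A)·d / det(I−A); in particular x_C = (0.6700·45 + 0.0900·40 + 0.2400·150) / 0.5135 = 69.75 / 0.5135 ≈ 135.8325.
Intermediate flow from C to C: z_CC = a_CC · x_C = 0.20 × 69.75 / 0.5135 = 13.95 / 0.5135 ≈ 27.17.

z_CC = 27.17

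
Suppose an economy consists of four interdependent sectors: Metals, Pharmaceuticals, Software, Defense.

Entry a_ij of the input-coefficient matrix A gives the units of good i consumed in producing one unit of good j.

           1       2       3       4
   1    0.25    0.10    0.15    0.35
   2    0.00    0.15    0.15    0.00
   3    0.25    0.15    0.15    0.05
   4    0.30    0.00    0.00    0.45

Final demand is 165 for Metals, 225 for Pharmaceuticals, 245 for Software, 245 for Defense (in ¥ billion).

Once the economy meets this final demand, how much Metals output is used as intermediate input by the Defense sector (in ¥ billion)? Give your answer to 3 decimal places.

z_14 = 311.582

I − A =
  [   0.75    -0.10    -0.15    -0.35]
  [   0.00     0.85    -0.15     0.00]
  [  -0.25    -0.15     0.85    -0.05]
  [  -0.30     0.00     0.00     0.55]
Compute the cofactors C_ij = (−1)^(i+j)·(3×3 minor ij) of I−A; the adjugate is their transpose:
adj(I−A) = Cᵀ =
  [ 0.385000   0.059125   0.078375   0.252125]
  [ 0.022875   0.238500   0.046125   0.018750]
  [ 0.129625   0.061375   0.261375   0.106250]
  [ 0.210000   0.032250   0.042750   0.489375]
det(I−A) = Σ_j (I−A)_1j·C_1j = (0.75)(0.385000) + (-0.10)(0.022875) + (-0.15)(0.129625) + (-0.35)(0.210000) = 0.19351875
(I − A)⁻¹ = adj(I−A) / det(I−A) ≈
  [   1.9895     0.3055     0.4050     1.3028]
  [   0.1182     1.2324     0.2383     0.0969]
  [   0.6698     0.3172     1.3506     0.5490]
  [   1.0852     0.1667     0.2209     2.5288]
First solve x = (I − A)⁻¹ d = adj(I−A)·d / det(I−A); in particular x_4 = (0.210000·165 + 0.032250·225 + 0.042750·245 + 0.489375·245) / 0.19351875 = 172.276875 / 0.19351875 ≈ 890.23350.
Intermediate flow from 1 to 4: z_14 = a_14 · x_4 = 0.35 × 172.276875 / 0.19351875 = 60.29690625 / 0.19351875 ≈ 311.582.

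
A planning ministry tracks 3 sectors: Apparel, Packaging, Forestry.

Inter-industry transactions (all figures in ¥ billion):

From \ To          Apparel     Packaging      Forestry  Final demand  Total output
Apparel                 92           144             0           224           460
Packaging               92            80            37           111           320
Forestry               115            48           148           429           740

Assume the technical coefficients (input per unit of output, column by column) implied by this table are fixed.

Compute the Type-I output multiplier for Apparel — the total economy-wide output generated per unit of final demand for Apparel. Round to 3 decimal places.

m_A = 2.479

Technical coefficients a_ij = z_ij / X_j:
  a_AA = 92/460 = 0.20, a_PA = 92/460 = 0.20, a_FA = 115/460 = 0.25
  a_AP = 144/320 = 0.45, a_PP = 80/320 = 0.25, a_FP = 48/320 = 0.15
  a_AF = 0/740 = 0.00, a_PF = 37/740 = 0.05, a_FF = 148/740 = 0.20
I − A =
  [   0.80    -0.45     0.00]
  [  -0.20     0.75    -0.05]
  [  -0.25    -0.15     0.80]
Cofactors of I−A, C_ij = (−1)^(i+j)·(minor ij) (rows/columns in the sector order above):
  C_11 = (0.75)(0.80) − (-0.05)(-0.15) = 0.5925
  C_12 = −[(-0.20)(0.80) − (-0.05)(-0.25)] = 0.1725
  C_13 = (-0.20)(-0.15) − (0.75)(-0.25) = 0.2175
  C_21 = −[(-0.45)(0.80) − (0.00)(-0.15)] = 0.3600
  C_22 = (0.80)(0.80) − (0.00)(-0.25) = 0.6400
  C_23 = −[(0.80)(-0.15) − (-0.45)(-0.25)] = 0.2325
  C_31 = (-0.45)(-0.05) − (0.00)(0.75) = 0.0225
  C_32 = −[(0.80)(-0.05) − (0.00)(-0.20)] = 0.0400
  C_33 = (0.80)(0.75) − (-0.45)(-0.20) = 0.5100
det(I−A) = Σ_j (I−A)_1j·C_1j = (0.80)(0.5925) + (-0.45)(0.1725) + (0.00)(0.2175) = 0.396375
adj(I−A) = Cᵀ =
  [ 0.5925   0.3600   0.0225]
  [ 0.1725   0.6400   0.0400]
  [ 0.2175   0.2325   0.5100]
(I − A)⁻¹ = adj(I−A) / det(I−A) ≈
  [   1.4948     0.9082     0.0568]
  [   0.4352     1.6146     0.1009]
  [   0.5487     0.5866     1.2867]
The output multiplier for sector j is the column-j sum of the Leontief inverse (I − A)⁻¹ = adj(I−A) / det(I−A).
Column A of adj(I−A): (0.5925, 0.1725, 0.2175); det(I−A) = 0.396375.
m_A = (0.5925 + 0.1725 + 0.2175) / 0.396375 = 0.9825 / 0.396375 ≈ 2.479.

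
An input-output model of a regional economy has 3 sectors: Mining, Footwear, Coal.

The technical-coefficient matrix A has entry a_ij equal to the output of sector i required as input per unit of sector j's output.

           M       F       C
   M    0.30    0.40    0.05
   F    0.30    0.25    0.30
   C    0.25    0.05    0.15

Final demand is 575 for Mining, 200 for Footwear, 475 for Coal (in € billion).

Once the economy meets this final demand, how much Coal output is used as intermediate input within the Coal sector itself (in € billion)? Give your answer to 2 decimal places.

z_CC = 171.55

I − A =
  [   0.70    -0.40    -0.05]
  [  -0.30     0.75    -0.30]
  [  -0.25    -0.05     0.85]
Cofactors of I−A, C_ij = (−1)^(i+j)·(minor ij) (rows/columns in the sector order above):
  C_11 = (0.75)(0.85) − (-0.30)(-0.05) = 0.6225
  C_12 = −[(-0.30)(0.85) − (-0.30)(-0.25)] = 0.3300
  C_13 = (-0.30)(-0.05) − (0.75)(-0.25) = 0.2025
  C_21 = −[(-0.40)(0.85) − (-0.05)(-0.05)] = 0.3425
  C_22 = (0.70)(0.85) − (-0.05)(-0.25) = 0.5825
  C_23 = −[(0.70)(-0.05) − (-0.40)(-0.25)] = 0.1350
  C_31 = (-0.40)(-0.30) − (-0.05)(0.75) = 0.1575
  C_32 = −[(0.70)(-0.30) − (-0.05)(-0.30)] = 0.2250
  C_33 = (0.70)(0.75) − (-0.40)(-0.30) = 0.4050
det(I−A) = Σ_j (I−A)_1j·C_1j = (0.70)(0.6225) + (-0.40)(0.3300) + (-0.05)(0.2025) = 0.293625
adj(I−A) = Cᵀ =
  [ 0.6225   0.3425   0.1575]
  [ 0.3300   0.5825   0.2250]
  [ 0.2025   0.1350   0.4050]
(I − A)⁻¹ = adj(I−A) / det(I−A) ≈
  [   2.1201     1.1665     0.5364]
  [   1.1239     1.9838     0.7663]
  [   0.6897     0.4598     1.3793]
First solve x = (I − A)⁻¹ d = adj(I−A)·d / det(I−A); in particular x_C = (0.2025·575 + 0.1350·200 + 0.4050·475) / 0.293625 = 335.8125 / 0.293625 ≈ 1143.6782.
Intermediate flow from C to C: z_CC = a_CC · x_C = 0.15 × 335.8125 / 0.293625 = 50.371875 / 0.293625 ≈ 171.55.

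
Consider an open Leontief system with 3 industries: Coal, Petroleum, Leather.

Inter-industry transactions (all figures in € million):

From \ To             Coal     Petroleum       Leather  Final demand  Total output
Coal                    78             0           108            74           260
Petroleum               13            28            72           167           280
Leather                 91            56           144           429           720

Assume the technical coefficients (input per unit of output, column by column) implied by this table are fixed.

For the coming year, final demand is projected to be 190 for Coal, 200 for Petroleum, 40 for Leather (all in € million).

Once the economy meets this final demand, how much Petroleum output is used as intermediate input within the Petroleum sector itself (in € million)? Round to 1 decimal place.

Technical coefficients a_ij = z_ij / X_j:
  a_CC = 78/260 = 0.30, a_PC = 13/260 = 0.05, a_LC = 91/260 = 0.35
  a_CP = 0/280 = 0.00, a_PP = 28/280 = 0.10, a_LP = 56/280 = 0.20
  a_CL = 108/720 = 0.15, a_PL = 72/720 = 0.10, a_LL = 144/720 = 0.20
I − A =
  [   0.70     0.00    -0.15]
  [  -0.05     0.90    -0.10]
  [  -0.35    -0.20     0.80]
Cofactors of I−A, C_ij = (−1)^(i+j)·(minor ij) (rows/columns in the sector order above):
  C_11 = (0.90)(0.80) − (-0.10)(-0.20) = 0.7000
  C_12 = −[(-0.05)(0.80) − (-0.10)(-0.35)] = 0.0750
  C_13 = (-0.05)(-0.20) − (0.90)(-0.35) = 0.3250
  C_21 = −[(0.00)(0.80) − (-0.15)(-0.20)] = 0.0300
  C_22 = (0.70)(0.80) − (-0.15)(-0.35) = 0.5075
  C_23 = −[(0.70)(-0.20) − (0.00)(-0.35)] = 0.1400
  C_31 = (0.00)(-0.10) − (-0.15)(0.90) = 0.1350
  C_32 = −[(0.70)(-0.10) − (-0.15)(-0.05)] = 0.0775
  C_33 = (0.70)(0.90) − (0.00)(-0.05) = 0.6300
det(I−A) = Σ_j (I−A)_1j·C_1j = (0.70)(0.7000) + (0.00)(0.0750) + (-0.15)(0.3250) = 0.44125
adj(I−A) = Cᵀ =
  [ 0.7000   0.0300   0.1350]
  [ 0.0750   0.5075   0.0775]
  [ 0.3250   0.1400   0.6300]
(I − A)⁻¹ = adj(I−A) / det(I−A) ≈
  [   1.5864     0.0680     0.3059]
  [   0.1700     1.1501     0.1756]
  [   0.7365     0.3173     1.4278]
First solve x = (I − A)⁻¹ d = adj(I−A)·d / det(I−A); in particular x_P = (0.0750·190 + 0.5075·200 + 0.0775·40) / 0.44125 = 118.85 / 0.44125 ≈ 269.348.
Intermediate flow from P to P: z_PP = a_PP · x_P = 0.10 × 118.85 / 0.44125 = 11.885 / 0.44125 ≈ 26.9.

z_PP = 26.9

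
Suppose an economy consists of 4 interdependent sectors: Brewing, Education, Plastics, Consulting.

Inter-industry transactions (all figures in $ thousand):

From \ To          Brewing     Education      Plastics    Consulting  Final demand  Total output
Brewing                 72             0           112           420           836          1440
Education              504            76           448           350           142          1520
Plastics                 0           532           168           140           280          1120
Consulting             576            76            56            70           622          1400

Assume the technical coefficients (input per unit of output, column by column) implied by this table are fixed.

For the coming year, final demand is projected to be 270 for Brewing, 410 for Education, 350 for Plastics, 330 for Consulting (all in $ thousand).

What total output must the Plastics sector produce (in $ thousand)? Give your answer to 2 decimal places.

x_3 = 1027.56

Technical coefficients a_ij = z_ij / X_j:
  a_11 = 72/1440 = 0.05, a_21 = 504/1440 = 0.35, a_31 = 0/1440 = 0.00, a_41 = 576/1440 = 0.40
  a_12 = 0/1520 = 0.00, a_22 = 76/1520 = 0.05, a_32 = 532/1520 = 0.35, a_42 = 76/1520 = 0.05
  a_13 = 112/1120 = 0.10, a_23 = 448/1120 = 0.40, a_33 = 168/1120 = 0.15, a_43 = 56/1120 = 0.05
  a_14 = 420/1400 = 0.30, a_24 = 350/1400 = 0.25, a_34 = 140/1400 = 0.10, a_44 = 70/1400 = 0.05
I − A =
  [   0.95     0.00    -0.10    -0.30]
  [  -0.35     0.95    -0.40    -0.25]
  [   0.00    -0.35     0.85    -0.10]
  [  -0.40    -0.05    -0.05     0.95]
Compute the cofactors C_ij = (−1)^(i+j)·(3×3 minor ij) of I−A; the adjugate is their transpose:
adj(I−A) = Cᵀ =
  [ 0.612375   0.051750   0.109250   0.218500]
  [ 0.381875   0.656375   0.373375   0.332625]
  [ 0.191125   0.278625   0.726250   0.210125]
  [ 0.288000   0.071000   0.103875   0.621875]
det(I−A) = Σ_j (I−A)_1j·C_1j = (0.95)(0.612375) + (0.00)(0.381875) + (-0.10)(0.191125) + (-0.30)(0.288000) = 0.47624375
(I − A)⁻¹ = adj(I−A) / det(I−A) ≈
  [   1.2858     0.1087     0.2294     0.4588]
  [   0.8018     1.3782     0.7840     0.6984]
  [   0.4013     0.5850     1.5250     0.4412]
  [   0.6047     0.1491     0.2181     1.3058]
x = (I − A)⁻¹ d = adj(I−A)·d / det(I−A), with det(I−A) = 0.47624375:
  x_1 = (0.612375·270 + 0.051750·410 + 0.109250·350 + 0.218500·330) / 0.47624375 = 296.90125 / 0.47624375 ≈ 623.42
  x_2 = (0.381875·270 + 0.656375·410 + 0.373375·350 + 0.332625·330) / 0.47624375 = 612.6675 / 0.47624375 ≈ 1286.46
  x_3 = (0.191125·270 + 0.278625·410 + 0.726250·350 + 0.210125·330) / 0.47624375 = 489.36875 / 0.47624375 ≈ 1027.56
  x_4 = (0.288000·270 + 0.071000·410 + 0.103875·350 + 0.621875·330) / 0.47624375 = 348.445 / 0.47624375 ≈ 731.65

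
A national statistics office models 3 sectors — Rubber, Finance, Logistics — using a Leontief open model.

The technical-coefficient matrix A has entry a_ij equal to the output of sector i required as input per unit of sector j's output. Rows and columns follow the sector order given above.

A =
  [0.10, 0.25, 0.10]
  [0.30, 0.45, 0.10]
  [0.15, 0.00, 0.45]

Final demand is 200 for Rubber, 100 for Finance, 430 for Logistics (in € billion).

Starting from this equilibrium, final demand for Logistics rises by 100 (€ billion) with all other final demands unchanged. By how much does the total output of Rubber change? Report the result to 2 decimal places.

Δx_R = 36.53

I − A =
  [   0.90    -0.25    -0.10]
  [  -0.30     0.55    -0.10]
  [  -0.15     0.00     0.55]
Cofactors of I−A, C_ij = (−1)^(i+j)·(minor ij) (rows/columns in the sector order above):
  C_11 = (0.55)(0.55) − (-0.10)(0.00) = 0.3025
  C_12 = −[(-0.30)(0.55) − (-0.10)(-0.15)] = 0.1800
  C_13 = (-0.30)(0.00) − (0.55)(-0.15) = 0.0825
  C_21 = −[(-0.25)(0.55) − (-0.10)(0.00)] = 0.1375
  C_22 = (0.90)(0.55) − (-0.10)(-0.15) = 0.4800
  C_23 = −[(0.90)(0.00) − (-0.25)(-0.15)] = 0.0375
  C_31 = (-0.25)(-0.10) − (-0.10)(0.55) = 0.0800
  C_32 = −[(0.90)(-0.10) − (-0.10)(-0.30)] = 0.1200
  C_33 = (0.90)(0.55) − (-0.25)(-0.30) = 0.4200
det(I−A) = Σ_j (I−A)_1j·C_1j = (0.90)(0.3025) + (-0.25)(0.1800) + (-0.10)(0.0825) = 0.2190
adj(I−A) = Cᵀ =
  [ 0.3025   0.1375   0.0800]
  [ 0.1800   0.4800   0.1200]
  [ 0.0825   0.0375   0.4200]
(I − A)⁻¹ = adj(I−A) / det(I−A) ≈
  [   1.3813     0.6279     0.3653]
  [   0.8219     2.1918     0.5479]
  [   0.3767     0.1712     1.9178]
Δx = (I − A)⁻¹ Δd with Δd having +100 in the Logistics component and 0 elsewhere.
So Δx_R = L_RL · (+100), where L_RL = adj(I−A)_RL / det(I−A) = 0.0800 / 0.2190.
Δx_R = 0.0800 × (+100) / 0.2190 = 8.00 / 0.2190 ≈ 36.53.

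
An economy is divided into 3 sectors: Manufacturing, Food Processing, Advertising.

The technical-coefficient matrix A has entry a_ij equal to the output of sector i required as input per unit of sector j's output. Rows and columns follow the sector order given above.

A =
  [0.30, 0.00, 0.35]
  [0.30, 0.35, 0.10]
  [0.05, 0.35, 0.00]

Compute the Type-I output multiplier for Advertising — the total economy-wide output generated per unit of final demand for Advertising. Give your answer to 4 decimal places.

m_A = 2.2426

I − A =
  [   0.70     0.00    -0.35]
  [  -0.30     0.65    -0.10]
  [  -0.05    -0.35     1.00]
Cofactors of I−A, C_ij = (−1)^(i+j)·(minor ij) (rows/columns in the sector order above):
  C_11 = (0.65)(1.00) − (-0.10)(-0.35) = 0.6150
  C_12 = −[(-0.30)(1.00) − (-0.10)(-0.05)] = 0.3050
  C_13 = (-0.30)(-0.35) − (0.65)(-0.05) = 0.1375
  C_21 = −[(0.00)(1.00) − (-0.35)(-0.35)] = 0.1225
  C_22 = (0.70)(1.00) − (-0.35)(-0.05) = 0.6825
  C_23 = −[(0.70)(-0.35) − (0.00)(-0.05)] = 0.2450
  C_31 = (0.00)(-0.10) − (-0.35)(0.65) = 0.2275
  C_32 = −[(0.70)(-0.10) − (-0.35)(-0.30)] = 0.1750
  C_33 = (0.70)(0.65) − (0.00)(-0.30) = 0.4550
det(I−A) = Σ_j (I−A)_1j·C_1j = (0.70)(0.6150) + (0.00)(0.3050) + (-0.35)(0.1375) = 0.382375
adj(I−A) = Cᵀ =
  [ 0.6150   0.1225   0.2275]
  [ 0.3050   0.6825   0.1750]
  [ 0.1375   0.2450   0.4550]
(I − A)⁻¹ = adj(I−A) / det(I−A) ≈
  [   1.60837     0.32037     0.59497]
  [   0.79765     1.78490     0.45767]
  [   0.35959     0.64073     1.18993]
The output multiplier for sector j is the column-j sum of the Leontief inverse (I − A)⁻¹ = adj(I−A) / det(I−A).
Column A of adj(I−A): (0.2275, 0.1750, 0.4550); det(I−A) = 0.382375.
m_A = (0.2275 + 0.1750 + 0.4550) / 0.382375 = 0.8575 / 0.382375 ≈ 2.2426.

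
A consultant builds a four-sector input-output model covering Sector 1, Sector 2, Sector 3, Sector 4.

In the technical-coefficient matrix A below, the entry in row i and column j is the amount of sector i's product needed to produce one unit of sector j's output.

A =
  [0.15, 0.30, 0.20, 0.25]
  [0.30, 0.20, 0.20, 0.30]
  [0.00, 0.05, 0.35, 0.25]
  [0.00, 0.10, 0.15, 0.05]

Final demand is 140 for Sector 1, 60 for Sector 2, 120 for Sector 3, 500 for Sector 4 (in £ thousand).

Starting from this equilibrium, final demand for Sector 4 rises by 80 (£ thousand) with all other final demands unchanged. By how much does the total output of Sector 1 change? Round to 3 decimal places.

Δx_1 = 64.721

I − A =
  [   0.85    -0.30    -0.20    -0.25]
  [  -0.30     0.80    -0.20    -0.30]
  [   0.00    -0.05     0.65    -0.25]
  [   0.00    -0.10    -0.15     0.95]
Compute the cofactors C_ij = (−1)^(i+j)·(3×3 minor ij) of I−A; the adjugate is their transpose:
adj(I−A) = Cᵀ =
  [ 0.427750   0.206625   0.251500   0.244000]
  [ 0.174000   0.493000   0.268000   0.272000]
  [ 0.021750   0.061625   0.527500   0.164000]
  [ 0.021750   0.061625   0.111500   0.372000]
det(I−A) = Σ_j (I−A)_1j·C_1j = (0.85)(0.427750) + (-0.30)(0.174000) + (-0.20)(0.021750) + (-0.25)(0.021750) = 0.3016
(I − A)⁻¹ = adj(I−A) / det(I−A) ≈
  [   1.4183     0.6851     0.8339     0.8090]
  [   0.5769     1.6346     0.8886     0.9019]
  [   0.0721     0.2043     1.7490     0.5438]
  [   0.0721     0.2043     0.3697     1.2334]
Δx = (I − A)⁻¹ Δd with Δd having +80 in the Sector 4 component and 0 elsewhere.
So Δx_1 = L_14 · (+80), where L_14 = adj(I−A)_14 / det(I−A) = 0.244000 / 0.3016.
Δx_1 = 0.244000 × (+80) / 0.3016 = 19.52 / 0.3016 ≈ 64.721.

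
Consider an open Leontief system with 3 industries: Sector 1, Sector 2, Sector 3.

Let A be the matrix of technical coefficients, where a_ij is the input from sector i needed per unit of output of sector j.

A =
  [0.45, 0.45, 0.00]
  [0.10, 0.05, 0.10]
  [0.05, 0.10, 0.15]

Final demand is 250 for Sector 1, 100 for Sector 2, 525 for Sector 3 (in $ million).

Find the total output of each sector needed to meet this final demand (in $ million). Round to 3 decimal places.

I − A =
  [   0.55    -0.45     0.00]
  [  -0.10     0.95    -0.10]
  [  -0.05    -0.10     0.85]
Cofactors of I−A, C_ij = (−1)^(i+j)·(minor ij) (rows/columns in the sector order above):
  C_11 = (0.95)(0.85) − (-0.10)(-0.10) = 0.7975
  C_12 = −[(-0.10)(0.85) − (-0.10)(-0.05)] = 0.0900
  C_13 = (-0.10)(-0.10) − (0.95)(-0.05) = 0.0575
  C_21 = −[(-0.45)(0.85) − (0.00)(-0.10)] = 0.3825
  C_22 = (0.55)(0.85) − (0.00)(-0.05) = 0.4675
  C_23 = −[(0.55)(-0.10) − (-0.45)(-0.05)] = 0.0775
  C_31 = (-0.45)(-0.10) − (0.00)(0.95) = 0.0450
  C_32 = −[(0.55)(-0.10) − (0.00)(-0.10)] = 0.0550
  C_33 = (0.55)(0.95) − (-0.45)(-0.10) = 0.4775
det(I−A) = Σ_j (I−A)_1j·C_1j = (0.55)(0.7975) + (-0.45)(0.0900) + (0.00)(0.0575) = 0.398125
adj(I−A) = Cᵀ =
  [ 0.7975   0.3825   0.0450]
  [ 0.0900   0.4675   0.0550]
  [ 0.0575   0.0775   0.4775]
(I − A)⁻¹ = adj(I−A) / det(I−A) ≈
  [   2.0031     0.9608     0.1130]
  [   0.2261     1.1743     0.1381]
  [   0.1444     0.1947     1.1994]
x = (I − A)⁻¹ d = adj(I−A)·d / det(I−A), with det(I−A) = 0.398125:
  x_1 = (0.7975·250 + 0.3825·100 + 0.0450·525) / 0.398125 = 261.25 / 0.398125 ≈ 656.201
  x_2 = (0.0900·250 + 0.4675·100 + 0.0550·525) / 0.398125 = 98.125 / 0.398125 ≈ 246.468
  x_3 = (0.0575·250 + 0.0775·100 + 0.4775·525) / 0.398125 = 272.8125 / 0.398125 ≈ 685.243

x_1 = 656.201, x_2 = 246.468, x_3 = 685.243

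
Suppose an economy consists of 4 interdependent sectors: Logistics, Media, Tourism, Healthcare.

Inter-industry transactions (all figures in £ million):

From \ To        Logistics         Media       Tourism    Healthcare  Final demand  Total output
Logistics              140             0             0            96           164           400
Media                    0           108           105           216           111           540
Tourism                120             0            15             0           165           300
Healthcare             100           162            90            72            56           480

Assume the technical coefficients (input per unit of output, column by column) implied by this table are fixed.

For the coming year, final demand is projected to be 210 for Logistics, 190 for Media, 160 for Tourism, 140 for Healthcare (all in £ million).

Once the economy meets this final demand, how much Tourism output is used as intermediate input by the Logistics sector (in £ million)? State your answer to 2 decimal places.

Technical coefficients a_ij = z_ij / X_j:
  a_11 = 140/400 = 0.35, a_21 = 0/400 = 0.00, a_31 = 120/400 = 0.30, a_41 = 100/400 = 0.25
  a_12 = 0/540 = 0.00, a_22 = 108/540 = 0.20, a_32 = 0/540 = 0.00, a_42 = 162/540 = 0.30
  a_13 = 0/300 = 0.00, a_23 = 105/300 = 0.35, a_33 = 15/300 = 0.05, a_43 = 90/300 = 0.30
  a_14 = 96/480 = 0.20, a_24 = 216/480 = 0.45, a_34 = 0/480 = 0.00, a_44 = 72/480 = 0.15
I − A =
  [   0.65     0.00     0.00    -0.20]
  [   0.00     0.80    -0.35    -0.45]
  [  -0.30     0.00     0.95     0.00]
  [  -0.25    -0.30    -0.30     0.85]
Compute the cofactors C_ij = (−1)^(i+j)·(3×3 minor ij) of I−A; the adjugate is their transpose:
adj(I−A) = Cᵀ =
  [ 0.517750   0.057000   0.069000   0.152000]
  [ 0.236625   0.459375   0.263625   0.298875]
  [ 0.163500   0.018000   0.314250   0.048000]
  [ 0.293500   0.185250   0.224250   0.494000]
det(I−A) = Σ_j (I−A)_1j·C_1j = (0.65)(0.517750) + (0.00)(0.236625) + (0.00)(0.163500) + (-0.20)(0.293500) = 0.2778375
(I − A)⁻¹ = adj(I−A) / det(I−A) ≈
  [   1.8635     0.2052     0.2483     0.5471]
  [   0.8517     1.6534     0.9488     1.0757]
  [   0.5885     0.0648     1.1311     0.1728]
  [   1.0564     0.6668     0.8071     1.7780]
First solve x = (I − A)⁻¹ d = adj(I−A)·d / det(I−A); in particular x_1 = (0.517750·210 + 0.057000·190 + 0.069000·160 + 0.152000·140) / 0.2778375 = 151.8775 / 0.2778375 ≈ 546.6415.
Intermediate flow from 3 to 1: z_31 = a_31 · x_1 = 0.30 × 151.8775 / 0.2778375 = 45.56325 / 0.2778375 ≈ 163.99.

z_31 = 163.99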